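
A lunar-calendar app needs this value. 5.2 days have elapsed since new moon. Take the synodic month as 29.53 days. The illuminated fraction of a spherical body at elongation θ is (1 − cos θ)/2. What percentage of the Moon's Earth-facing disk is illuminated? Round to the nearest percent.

Elongation θ = 360° × 5.2/29.53 ≈ 63.4°.
cos 63.4° = 0.448, so f = (1 − 0.448)/2 = 0.276, so 28%.

28%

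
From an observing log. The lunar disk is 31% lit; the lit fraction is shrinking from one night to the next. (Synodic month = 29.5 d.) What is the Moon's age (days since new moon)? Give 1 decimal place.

Invert f = (1 − cos θ)/2 to get cos θ = 1 − 2(0.31) = 0.380, hence θ₀ = arccos 0.380 = 67.7°.
Since the Moon is past full (waning), take the reflex angle: θ = 360° − 67.7° = 292.3°.
At 360°/29.5 d per day, 292.3° corresponds to 23.96 days.

24.0 days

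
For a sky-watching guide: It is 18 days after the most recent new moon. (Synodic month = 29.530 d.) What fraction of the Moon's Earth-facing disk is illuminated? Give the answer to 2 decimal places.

Elongation θ = 360° × 18/29.530 ≈ 219.4°.
cos 219.4° = (-0.772), so f = (1 − (-0.772))/2 = 0.886.

0.89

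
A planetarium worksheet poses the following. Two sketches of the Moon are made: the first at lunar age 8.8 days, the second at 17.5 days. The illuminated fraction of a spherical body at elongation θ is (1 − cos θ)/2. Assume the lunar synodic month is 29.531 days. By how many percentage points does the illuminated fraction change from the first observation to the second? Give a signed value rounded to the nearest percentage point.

First observation: θ = 360°·8.8/29.531 = 107.3°, so f = 0.648.
Second observation: θ = 213.3°, f = 0.918.
Δf = 0.918 − 0.648 = +0.269, i.e. +27 pp.

+27 pp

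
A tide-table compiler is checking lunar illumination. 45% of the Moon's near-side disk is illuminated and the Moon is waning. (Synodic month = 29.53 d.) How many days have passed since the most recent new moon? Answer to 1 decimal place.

22.6 days

Invert f = (1 − cos θ)/2 to get cos θ = 1 − 2(0.45) = 0.100, hence θ₀ = arccos 0.100 = 84.3°.
A waning Moon lies in 180°–360°, so θ = 360° − 84.3° = 275.7°.
That fraction of the synodic month is 275.7/360 × 29.53 d ≈ 22.62 d.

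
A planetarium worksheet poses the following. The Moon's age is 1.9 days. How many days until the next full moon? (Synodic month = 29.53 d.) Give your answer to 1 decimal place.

12.9 days

Full moon occurs at elongation 180°, i.e. at age 29.53 × 180/360 = 14.765 d.
That is 14.765 − 1.9 = 12.865 days ahead.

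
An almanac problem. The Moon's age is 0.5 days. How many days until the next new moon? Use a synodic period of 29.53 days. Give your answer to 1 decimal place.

The next new moon completes the synodic month: 29.53 − 0.5 = 29.030 days.

29.0 days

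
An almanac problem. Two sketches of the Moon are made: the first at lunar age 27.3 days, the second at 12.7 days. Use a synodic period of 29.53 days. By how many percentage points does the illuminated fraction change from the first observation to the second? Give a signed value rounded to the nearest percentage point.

First observation: θ = 360°·27.3/29.53 = 332.8°, so f = 0.055.
Second observation: θ = 154.8°, f = 0.953.
Δf = 0.953 − 0.055 = +0.897, i.e. +90 pp.

+90 percentage points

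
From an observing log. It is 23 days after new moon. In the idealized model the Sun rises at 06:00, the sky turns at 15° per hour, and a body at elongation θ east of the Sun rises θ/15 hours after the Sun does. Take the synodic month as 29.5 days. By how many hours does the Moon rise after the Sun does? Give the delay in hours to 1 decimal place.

18.7 h

Elongation θ = 360° × 23/29.5 ≈ 280.7°.
At 15° of sky rotation per hour, 280.7° corresponds to a 18.71 h lag.
So the Moon rises 18.71 h after the Sun.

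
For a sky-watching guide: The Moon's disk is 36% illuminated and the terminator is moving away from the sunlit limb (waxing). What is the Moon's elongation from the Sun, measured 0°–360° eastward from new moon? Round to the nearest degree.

74°

Invert f = (1 − cos θ)/2 to get cos θ = 1 − 2(0.36) = 0.280, hence θ₀ = arccos 0.280 = 73.7°.
Waxing ⇒ before full, so θ = 73.7°.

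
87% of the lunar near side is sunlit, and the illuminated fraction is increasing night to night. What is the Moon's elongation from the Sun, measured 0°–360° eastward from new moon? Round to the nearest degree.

From f = (1 − cos θ)/2: cos θ = 1 − 2×0.87 = -0.740; arccos → 137.7°.
Waxing ⇒ before full, so θ = 137.7°.

138°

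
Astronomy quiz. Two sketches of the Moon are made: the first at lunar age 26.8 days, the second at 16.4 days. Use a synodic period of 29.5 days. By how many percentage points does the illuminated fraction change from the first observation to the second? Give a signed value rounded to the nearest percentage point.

+89 percentage points

First observation: θ = 360°·26.8/29.5 = 327.1°, so f = 0.080.
Second observation: θ = 200.1°, f = 0.969.
Δf = 0.969 − 0.080 = +0.889, i.e. +89 pp.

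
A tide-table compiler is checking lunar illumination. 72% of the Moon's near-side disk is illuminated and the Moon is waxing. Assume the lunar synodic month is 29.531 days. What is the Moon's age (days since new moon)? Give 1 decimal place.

cos θ = 1 − 2f = -0.440, giving a principal value of 116.1°.
Waxing ⇒ before full, so θ = 116.1°.
At 360°/29.531 d per day, 116.1° corresponds to 9.52 days.

9.5 days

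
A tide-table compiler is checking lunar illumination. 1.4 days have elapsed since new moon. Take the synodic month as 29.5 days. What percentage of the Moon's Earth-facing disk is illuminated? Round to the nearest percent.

Elongation θ = 360° × 1.4/29.5 ≈ 17.1°.
cos 17.1° = 0.956, so f = (1 − 0.956)/2 = 0.022, so 2%.

2%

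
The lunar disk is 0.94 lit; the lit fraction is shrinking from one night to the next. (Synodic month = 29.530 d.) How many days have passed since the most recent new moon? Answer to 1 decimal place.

From f = (1 − cos θ)/2: cos θ = 1 − 2×0.94 = -0.880; arccos → 151.6°.
Waning ⇒ past full, so θ = 360° − 151.6° = 208.4°.
Age = 29.530 × 208.4°/360° ≈ 17.09 days.

17.1 days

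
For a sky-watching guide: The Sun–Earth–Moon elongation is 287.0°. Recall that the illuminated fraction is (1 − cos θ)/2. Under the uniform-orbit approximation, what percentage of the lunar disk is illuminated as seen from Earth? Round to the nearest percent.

cos 287.0° = 0.292, so f = (1 − 0.292)/2 = 0.354, i.e. 35%.

35%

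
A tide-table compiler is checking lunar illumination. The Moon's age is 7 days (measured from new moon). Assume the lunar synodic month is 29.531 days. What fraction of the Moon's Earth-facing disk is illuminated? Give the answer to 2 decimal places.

Elongation θ = 360° × 7/29.531 ≈ 85.3°.
cos 85.3° = 0.081, so f = (1 − 0.081)/2 = 0.459.

0.46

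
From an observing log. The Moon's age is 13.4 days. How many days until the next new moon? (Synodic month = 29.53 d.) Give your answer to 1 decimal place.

One full lunation from the last new moon is 29.53 d; remaining = 29.53 − 13.4 = 16.130 d.

16.1 days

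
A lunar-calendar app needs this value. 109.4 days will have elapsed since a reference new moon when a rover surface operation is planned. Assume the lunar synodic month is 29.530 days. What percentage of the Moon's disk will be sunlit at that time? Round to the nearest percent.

64%

Reduce mod P: 109.4 − 3×29.530 = 20.81 d into the current lunation.
The Moon has covered 20.81/29.530 of its cycle, so θ ≈ 360° × 20.81/29.530 = 253.7°.
With cos θ = (-0.281), the lit fraction is (1 − (-0.281))/2 ≈ 0.640, so 64%.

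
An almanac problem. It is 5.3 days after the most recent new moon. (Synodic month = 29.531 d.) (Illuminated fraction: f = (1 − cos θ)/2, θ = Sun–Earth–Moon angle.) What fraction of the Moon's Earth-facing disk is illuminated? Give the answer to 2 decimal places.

0.29

Elongation θ = 360° × 5.3/29.531 ≈ 64.6°.
cos 64.6° = 0.429, so f = (1 − 0.429)/2 = 0.286.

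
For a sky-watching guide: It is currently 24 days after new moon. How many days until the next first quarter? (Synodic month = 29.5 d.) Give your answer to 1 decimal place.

12.9 days

First quarter occurs at elongation 90°, i.e. at age 29.5 × 90/360 = 7.375 d.
Already past this cycle's first quarter; the next is at 7.375 + 29.5 = 36.875 d, so 36.875 − 24 = 12.875 days.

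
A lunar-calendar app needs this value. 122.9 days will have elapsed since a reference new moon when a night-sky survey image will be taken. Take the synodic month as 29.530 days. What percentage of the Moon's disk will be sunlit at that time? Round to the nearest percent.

24%

122.9/29.530 = 4.162 lunations, so 4 complete cycles and 4.78 d into the next.
Elongation θ = 360° × 4.78/29.530 ≈ 58.3°.
cos 58.3° = 0.526, so f = (1 − 0.526)/2 = 0.237, so 24%.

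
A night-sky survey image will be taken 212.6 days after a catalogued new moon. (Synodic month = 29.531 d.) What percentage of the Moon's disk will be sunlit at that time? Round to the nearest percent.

Reduce mod P: 212.6 − 7×29.531 = 5.88 d into the current lunation.
Phase angle: θ = 360°·(5.88 d)/(29.531 d) = 71.7°.
Illuminated fraction = (1 − cos 71.7°)/2 = (1 − 0.314)/2 ≈ 0.343, so 34%.

34%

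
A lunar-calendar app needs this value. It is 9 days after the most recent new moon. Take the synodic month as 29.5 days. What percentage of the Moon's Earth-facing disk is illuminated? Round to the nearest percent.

The Moon has covered 9/29.5 of its cycle, so θ ≈ 360° × 9/29.5 = 109.8°.
With cos θ = (-0.339), the lit fraction is (1 − (-0.339))/2 ≈ 0.670, so 67%.

67%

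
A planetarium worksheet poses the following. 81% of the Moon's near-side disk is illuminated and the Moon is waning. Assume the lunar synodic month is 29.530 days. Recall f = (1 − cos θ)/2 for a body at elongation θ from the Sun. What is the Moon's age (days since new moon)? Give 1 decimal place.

19.0 days

cos θ = 1 − 2f = -0.620, giving a principal value of 128.3°.
A waning Moon lies in 180°–360°, so θ = 360° − 128.3° = 231.7°.
At 360°/29.530 d per day, 231.7° corresponds to 19.00 days.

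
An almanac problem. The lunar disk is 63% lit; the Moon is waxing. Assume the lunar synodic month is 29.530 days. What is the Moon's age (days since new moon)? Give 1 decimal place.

Invert f = (1 − cos θ)/2 to get cos θ = 1 − 2(0.63) = -0.260, hence θ₀ = arccos -0.260 = 105.1°.
The Moon is waxing (0°–180°), so θ = 105.1° directly.
At 360°/29.530 d per day, 105.1° corresponds to 8.62 days.

8.6 days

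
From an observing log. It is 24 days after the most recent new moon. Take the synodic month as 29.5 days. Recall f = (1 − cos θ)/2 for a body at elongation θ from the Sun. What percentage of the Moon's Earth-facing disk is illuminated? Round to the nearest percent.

31%

The Moon has covered 24/29.5 of its cycle, so θ ≈ 360° × 24/29.5 = 292.9°.
cos 292.9° = 0.389, so f = (1 − 0.389)/2 = 0.306, so 31%.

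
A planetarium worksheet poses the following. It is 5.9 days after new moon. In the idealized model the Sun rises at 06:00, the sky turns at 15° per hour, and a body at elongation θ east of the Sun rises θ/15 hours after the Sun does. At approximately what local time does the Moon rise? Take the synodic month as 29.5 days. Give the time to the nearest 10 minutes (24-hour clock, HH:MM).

10:50

The Moon has covered 5.9/29.5 of its cycle, so θ ≈ 360° × 5.9/29.5 = 72.0°.
At 15° of sky rotation per hour, 72.0° corresponds to a 4.80 h lag.
06:00 + 4.800 h ≈ 10:48 → 10:50 to the nearest ten minutes.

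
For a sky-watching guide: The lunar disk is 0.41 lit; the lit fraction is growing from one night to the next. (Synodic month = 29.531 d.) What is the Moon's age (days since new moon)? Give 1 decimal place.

6.5 days

Invert f = (1 − cos θ)/2 to get cos θ = 1 − 2(0.41) = 0.180, hence θ₀ = arccos 0.180 = 79.6°.
Before full moon the principal value applies: θ = 79.6°.
At 360°/29.531 d per day, 79.6° corresponds to 6.53 days.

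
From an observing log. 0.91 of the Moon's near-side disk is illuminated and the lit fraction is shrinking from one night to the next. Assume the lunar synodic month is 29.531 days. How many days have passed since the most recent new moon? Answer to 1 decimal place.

17.6 days

cos θ = 1 − 2f = -0.820, giving a principal value of 145.1°.
Waning ⇒ past full, so θ = 360° − 145.1° = 214.9°.
That fraction of the synodic month is 214.9/360 × 29.531 d ≈ 17.63 d.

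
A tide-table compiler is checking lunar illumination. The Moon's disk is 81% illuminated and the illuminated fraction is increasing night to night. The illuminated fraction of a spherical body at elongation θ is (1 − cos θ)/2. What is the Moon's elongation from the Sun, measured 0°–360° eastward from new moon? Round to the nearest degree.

cos θ = 1 − 2f = -0.620, giving a principal value of 128.3°.
The Moon is waxing (0°–180°), so θ = 128.3° directly.

128°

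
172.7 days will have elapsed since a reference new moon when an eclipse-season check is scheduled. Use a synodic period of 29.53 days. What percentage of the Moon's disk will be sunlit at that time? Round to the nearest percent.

21%

Reduce mod P: 172.7 − 5×29.53 = 25.05 d into the current lunation.
The Moon has covered 25.05/29.53 of its cycle, so θ ≈ 360° × 25.05/29.53 = 305.4°.
Illuminated fraction = (1 − cos 305.4°)/2 = (1 − 0.579)/2 ≈ 0.210, so 21%.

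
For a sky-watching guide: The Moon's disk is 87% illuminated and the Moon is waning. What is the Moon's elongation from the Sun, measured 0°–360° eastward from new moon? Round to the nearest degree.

Invert f = (1 − cos θ)/2 to get cos θ = 1 − 2(0.87) = -0.740, hence θ₀ = arccos -0.740 = 137.7°.
Since the Moon is past full (waning), take the reflex angle: θ = 360° − 137.7° = 222.3°.

222°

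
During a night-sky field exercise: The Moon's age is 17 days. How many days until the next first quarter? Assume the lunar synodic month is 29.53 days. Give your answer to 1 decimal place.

19.9 days

First quarter is 0.25 of the way through the cycle: age 0.25 × 29.53 = 7.383 d.
This lunation's first quarter (7.383 d) has passed, so add one period: 36.913 − 17 = 19.913 days.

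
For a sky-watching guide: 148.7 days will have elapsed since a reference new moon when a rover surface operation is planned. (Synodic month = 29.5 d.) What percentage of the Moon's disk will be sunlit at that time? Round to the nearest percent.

2%

148.7 d spans 5 complete synodic months (5 × 29.5 = 147.50 d) plus 1.20 d.
Phase angle: θ = 360°·(1.20 d)/(29.5 d) = 14.6°.
cos 14.6° = 0.968, so f = (1 − 0.968)/2 = 0.016, so 2%.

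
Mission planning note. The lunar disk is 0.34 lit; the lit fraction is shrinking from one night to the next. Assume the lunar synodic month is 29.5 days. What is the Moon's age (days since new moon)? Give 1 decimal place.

23.7 days

From f = (1 − cos θ)/2: cos θ = 1 − 2×0.34 = 0.320; arccos → 71.3°.
Since the Moon is past full (waning), take the reflex angle: θ = 360° − 71.3° = 288.7°.
That fraction of the synodic month is 288.7/360 × 29.5 d ≈ 23.65 d.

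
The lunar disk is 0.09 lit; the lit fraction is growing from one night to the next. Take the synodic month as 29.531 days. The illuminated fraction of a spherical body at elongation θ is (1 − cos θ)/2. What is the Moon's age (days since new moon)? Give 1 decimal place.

2.9 days

From f = (1 − cos θ)/2: cos θ = 1 − 2×0.09 = 0.820; arccos → 34.9°.
Before full moon the principal value applies: θ = 34.9°.
That fraction of the synodic month is 34.9/360 × 29.531 d ≈ 2.86 d.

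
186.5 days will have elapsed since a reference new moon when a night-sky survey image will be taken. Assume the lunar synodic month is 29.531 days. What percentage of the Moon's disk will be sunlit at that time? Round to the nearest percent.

70%

186.5/29.531 = 6.315 lunations, so 6 complete cycles and 9.31 d into the next.
The Moon has covered 9.31/29.531 of its cycle, so θ ≈ 360° × 9.31/29.531 = 113.5°.
Illuminated fraction = (1 − cos 113.5°)/2 = (1 − (-0.399))/2 ≈ 0.700, so 70%.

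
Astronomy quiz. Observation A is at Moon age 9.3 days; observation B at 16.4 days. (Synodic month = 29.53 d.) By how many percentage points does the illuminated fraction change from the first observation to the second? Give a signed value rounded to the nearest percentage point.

+27 percentage points

First observation: θ = 360°·9.3/29.53 = 113.4°, so f = 0.698.
Second observation: θ = 199.9°, f = 0.970.
Δf = 0.970 − 0.698 = +0.272, i.e. +27 pp.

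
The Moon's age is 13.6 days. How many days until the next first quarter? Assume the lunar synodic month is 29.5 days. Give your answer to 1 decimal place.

23.3 days

First quarter occurs at elongation 90°, i.e. at age 29.5 × 90/360 = 7.375 d.
This lunation's first quarter (7.375 d) has passed, so add one period: 36.875 − 13.6 = 23.275 days.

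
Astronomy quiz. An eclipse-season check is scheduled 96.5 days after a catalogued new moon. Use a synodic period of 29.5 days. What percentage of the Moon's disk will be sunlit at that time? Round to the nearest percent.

57%

Reduce mod P: 96.5 − 3×29.5 = 8.00 d into the current lunation.
Elongation θ = 360° × 8.00/29.5 ≈ 97.6°.
Illuminated fraction = (1 − cos 97.6°)/2 = (1 − (-0.133))/2 ≈ 0.566, so 57%.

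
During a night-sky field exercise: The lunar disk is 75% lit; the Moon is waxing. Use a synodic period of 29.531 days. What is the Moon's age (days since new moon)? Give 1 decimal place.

9.8 days

Invert f = (1 − cos θ)/2 to get cos θ = 1 − 2(0.75) = -0.500, hence θ₀ = arccos -0.500 = 120.0°.
Waxing ⇒ before full, so θ = 120.0°.
Age = 29.531 × 120.0°/360° ≈ 9.84 days.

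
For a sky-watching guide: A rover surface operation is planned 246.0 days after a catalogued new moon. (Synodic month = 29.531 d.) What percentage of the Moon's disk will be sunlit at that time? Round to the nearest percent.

74%

Reduce mod P: 246.0 − 8×29.531 = 9.75 d into the current lunation.
Phase angle: θ = 360°·(9.75 d)/(29.531 d) = 118.9°.
With cos θ = (-0.483), the lit fraction is (1 − (-0.483))/2 ≈ 0.742, so 74%.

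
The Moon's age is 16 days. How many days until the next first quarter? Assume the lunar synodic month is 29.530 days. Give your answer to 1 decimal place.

First quarter occurs at elongation 90°, i.e. at age 29.530 × 90/360 = 7.383 d.
This lunation's first quarter (7.383 d) has passed, so add one period: 36.913 − 16 = 20.913 days.

20.9 days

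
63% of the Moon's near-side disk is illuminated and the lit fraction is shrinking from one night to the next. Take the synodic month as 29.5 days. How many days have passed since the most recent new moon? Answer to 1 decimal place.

Invert f = (1 − cos θ)/2 to get cos θ = 1 − 2(0.63) = -0.260, hence θ₀ = arccos -0.260 = 105.1°.
Since the Moon is past full (waning), take the reflex angle: θ = 360° − 105.1° = 254.9°.
At 360°/29.5 d per day, 254.9° corresponds to 20.89 days.

20.9 days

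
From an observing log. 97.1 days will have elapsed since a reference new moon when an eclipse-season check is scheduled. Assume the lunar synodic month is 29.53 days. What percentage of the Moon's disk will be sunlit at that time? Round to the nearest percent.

Reduce mod P: 97.1 − 3×29.53 = 8.51 d into the current lunation.
Elongation θ = 360° × 8.51/29.53 ≈ 103.7°.
cos 103.7° = (-0.238), so f = (1 − (-0.238))/2 = 0.619, so 62%.

62%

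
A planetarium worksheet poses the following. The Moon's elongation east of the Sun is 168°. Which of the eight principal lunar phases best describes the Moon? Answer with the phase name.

168° lies in the full moon sector of the 8-phase cycle.

full moon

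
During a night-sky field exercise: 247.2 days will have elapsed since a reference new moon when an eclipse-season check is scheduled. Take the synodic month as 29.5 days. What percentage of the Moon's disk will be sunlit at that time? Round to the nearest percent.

247.2/29.5 = 8.380 lunations, so 8 complete cycles and 11.20 d into the next.
Elongation θ = 360° × 11.20/29.5 ≈ 136.7°.
With cos θ = (-0.728), the lit fraction is (1 − (-0.728))/2 ≈ 0.864, so 86%.

86%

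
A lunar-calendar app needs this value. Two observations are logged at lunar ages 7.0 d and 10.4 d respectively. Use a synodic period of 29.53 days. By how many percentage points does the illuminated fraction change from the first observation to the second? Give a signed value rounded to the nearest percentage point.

+34 percentage points

First observation: θ = 360°·7.0/29.53 = 85.3°, so f = 0.459.
Second observation: θ = 126.8°, f = 0.799.
Δf = 0.799 − 0.459 = +0.340, i.e. +34 pp.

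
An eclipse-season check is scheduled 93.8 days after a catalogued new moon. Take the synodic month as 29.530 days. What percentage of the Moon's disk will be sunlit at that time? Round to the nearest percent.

28%

93.8 d spans 3 complete synodic months (3 × 29.530 = 88.59 d) plus 5.21 d.
Phase angle: θ = 360°·(5.21 d)/(29.530 d) = 63.5°.
Illuminated fraction = (1 − cos 63.5°)/2 = (1 − 0.446)/2 ≈ 0.277, so 28%.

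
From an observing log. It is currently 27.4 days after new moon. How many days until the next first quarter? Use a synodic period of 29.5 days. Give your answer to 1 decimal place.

First quarter occurs at elongation 90°, i.e. at age 29.5 × 90/360 = 7.375 d.
This lunation's first quarter (7.375 d) has passed, so add one period: 36.875 − 27.4 = 9.475 days.

9.5 days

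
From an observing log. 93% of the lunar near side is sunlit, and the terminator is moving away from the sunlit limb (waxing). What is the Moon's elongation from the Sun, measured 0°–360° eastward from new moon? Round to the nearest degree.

cos θ = 1 − 2f = -0.860, giving a principal value of 149.3°.
Waxing ⇒ before full, so θ = 149.3°.

149°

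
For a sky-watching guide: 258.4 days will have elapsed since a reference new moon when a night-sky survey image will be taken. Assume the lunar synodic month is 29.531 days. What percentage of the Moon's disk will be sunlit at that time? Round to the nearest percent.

50%

258.4/29.531 = 8.750 lunations, so 8 complete cycles and 22.15 d into the next.
The Moon has covered 22.15/29.531 of its cycle, so θ ≈ 360° × 22.15/29.531 = 270.0°.
With cos θ = 0.001, the lit fraction is (1 − 0.001)/2 ≈ 0.500, so 50%.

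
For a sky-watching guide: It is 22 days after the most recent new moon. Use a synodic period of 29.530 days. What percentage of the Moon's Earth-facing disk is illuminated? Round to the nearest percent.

Phase angle: θ = 360°·(22 d)/(29.530 d) = 268.2°.
cos 268.2° = (-0.031), so f = (1 − (-0.031))/2 = 0.516, so 52%.

52%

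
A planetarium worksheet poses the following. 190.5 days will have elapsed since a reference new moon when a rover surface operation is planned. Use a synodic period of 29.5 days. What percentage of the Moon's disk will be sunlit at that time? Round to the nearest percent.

98%

190.5 d spans 6 complete synodic months (6 × 29.5 = 177.00 d) plus 13.50 d.
Elongation θ = 360° × 13.50/29.5 ≈ 164.7°.
Illuminated fraction = (1 − cos 164.7°)/2 = (1 − (-0.965))/2 ≈ 0.982, so 98%.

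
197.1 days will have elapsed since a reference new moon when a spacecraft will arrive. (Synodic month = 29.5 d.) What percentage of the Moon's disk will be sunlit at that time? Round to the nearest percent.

71%

197.1 d spans 6 complete synodic months (6 × 29.5 = 177.00 d) plus 20.10 d.
Phase angle: θ = 360°·(20.10 d)/(29.5 d) = 245.3°.
With cos θ = (-0.418), the lit fraction is (1 − (-0.418))/2 ≈ 0.709, so 71%.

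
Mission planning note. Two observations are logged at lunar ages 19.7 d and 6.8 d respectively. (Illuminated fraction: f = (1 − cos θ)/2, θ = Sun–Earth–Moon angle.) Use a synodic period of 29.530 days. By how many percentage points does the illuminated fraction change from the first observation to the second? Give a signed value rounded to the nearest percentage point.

θ₁ = 360° × 19.7/29.530 = 240.2°, f₁ = (1 − cos θ₁)/2 = 0.749.
θ₂ = 360° × 6.8/29.530 = 82.9°, f₂ = (1 − cos θ₂)/2 = 0.438.
Change = f₂ − f₁ = -0.311 → -31 percentage points.

-31 pp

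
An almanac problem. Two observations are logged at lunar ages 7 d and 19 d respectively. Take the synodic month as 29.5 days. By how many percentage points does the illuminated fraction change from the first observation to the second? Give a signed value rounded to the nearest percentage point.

θ₁ = 360° × 7/29.5 = 85.4°, f₁ = (1 − cos θ₁)/2 = 0.460.
θ₂ = 360° × 19/29.5 = 231.9°, f₂ = (1 − cos θ₂)/2 = 0.809.
Change = f₂ − f₁ = +0.349 → +35 percentage points.

+35 percentage points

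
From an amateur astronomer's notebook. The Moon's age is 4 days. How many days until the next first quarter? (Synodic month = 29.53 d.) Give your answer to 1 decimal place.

3.4 days

First quarter occurs at elongation 90°, i.e. at age 29.53 × 90/360 = 7.383 d.
So 3.383 days remain (7.383 − 4).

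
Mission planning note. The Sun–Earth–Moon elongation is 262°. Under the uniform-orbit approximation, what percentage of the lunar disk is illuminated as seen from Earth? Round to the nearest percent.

57%

f = (1 − cos 262°)/2 = (1 − (-0.139))/2 ≈ 0.570, i.e. 57%.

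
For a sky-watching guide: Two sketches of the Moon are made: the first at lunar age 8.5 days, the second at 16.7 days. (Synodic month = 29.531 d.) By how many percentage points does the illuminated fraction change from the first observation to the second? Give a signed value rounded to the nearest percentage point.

+34 percentage points

First observation: θ = 360°·8.5/29.531 = 103.6°, so f = 0.618.
Second observation: θ = 203.6°, f = 0.958.
Δf = 0.958 − 0.618 = +0.341, i.e. +34 pp.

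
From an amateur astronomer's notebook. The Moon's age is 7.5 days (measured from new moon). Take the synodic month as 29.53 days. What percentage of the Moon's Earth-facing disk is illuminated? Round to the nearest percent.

Phase angle: θ = 360°·(7.5 d)/(29.53 d) = 91.4°.
With cos θ = (-0.025), the lit fraction is (1 − (-0.025))/2 ≈ 0.512, so 51%.

51%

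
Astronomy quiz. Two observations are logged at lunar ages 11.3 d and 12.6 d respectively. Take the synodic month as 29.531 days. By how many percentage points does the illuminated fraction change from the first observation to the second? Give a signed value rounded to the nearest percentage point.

+8 pp

θ₁ = 360° × 11.3/29.531 = 137.8°, f₁ = (1 − cos θ₁)/2 = 0.870.
θ₂ = 360° × 12.6/29.531 = 153.6°, f₂ = (1 − cos θ₂)/2 = 0.948.
Change = f₂ − f₁ = +0.078 → +8 percentage points.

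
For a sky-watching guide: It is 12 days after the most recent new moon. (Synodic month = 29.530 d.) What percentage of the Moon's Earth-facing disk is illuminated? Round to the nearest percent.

92%

The Moon has covered 12/29.530 of its cycle, so θ ≈ 360° × 12/29.530 = 146.3°.
cos 146.3° = (-0.832), so f = (1 − (-0.832))/2 = 0.916, so 92%.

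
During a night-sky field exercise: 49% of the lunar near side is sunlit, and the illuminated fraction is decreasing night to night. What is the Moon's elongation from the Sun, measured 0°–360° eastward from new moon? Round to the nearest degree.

271°

Invert f = (1 − cos θ)/2 to get cos θ = 1 − 2(0.49) = 0.020, hence θ₀ = arccos 0.020 = 88.9°.
A waning Moon lies in 180°–360°, so θ = 360° − 88.9° = 271.1°.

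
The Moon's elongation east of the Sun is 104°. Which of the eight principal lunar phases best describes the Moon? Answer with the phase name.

first quarter

The first quarter sector spans roughly 68°–112°; 104° falls inside it.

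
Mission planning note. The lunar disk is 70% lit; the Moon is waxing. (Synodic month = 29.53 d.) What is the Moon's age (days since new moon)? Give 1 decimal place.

cos θ = 1 − 2f = -0.400, giving a principal value of 113.6°.
The Moon is waxing (0°–180°), so θ = 113.6° directly.
Age = 29.53 × 113.6°/360° ≈ 9.32 days.

9.3 days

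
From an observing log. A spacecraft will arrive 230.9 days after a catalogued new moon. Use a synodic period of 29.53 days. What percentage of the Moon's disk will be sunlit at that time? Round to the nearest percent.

29%

Reduce mod P: 230.9 − 7×29.53 = 24.19 d into the current lunation.
The Moon has covered 24.19/29.53 of its cycle, so θ ≈ 360° × 24.19/29.53 = 294.9°.
With cos θ = 0.421, the lit fraction is (1 − 0.421)/2 ≈ 0.289, so 29%.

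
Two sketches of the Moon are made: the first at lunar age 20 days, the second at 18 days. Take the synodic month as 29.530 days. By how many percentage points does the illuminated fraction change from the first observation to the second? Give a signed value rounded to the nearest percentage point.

+17 percentage points

First observation: θ = 360°·20/29.530 = 243.8°, so f = 0.721.
Second observation: θ = 219.4°, f = 0.886.
Δf = 0.886 − 0.721 = +0.166, i.e. +17 pp.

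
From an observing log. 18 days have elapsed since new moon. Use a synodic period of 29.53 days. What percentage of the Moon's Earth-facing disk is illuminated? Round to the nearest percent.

89%

Phase angle: θ = 360°·(18 d)/(29.53 d) = 219.4°.
cos 219.4° = (-0.772), so f = (1 − (-0.772))/2 = 0.886, so 89%.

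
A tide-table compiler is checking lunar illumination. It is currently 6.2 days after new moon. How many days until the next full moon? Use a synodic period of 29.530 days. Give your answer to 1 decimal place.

8.6 days

Full moon is 0.5 of the way through the cycle: age 0.5 × 29.530 = 14.765 d.
That is 14.765 − 6.2 = 8.565 days ahead.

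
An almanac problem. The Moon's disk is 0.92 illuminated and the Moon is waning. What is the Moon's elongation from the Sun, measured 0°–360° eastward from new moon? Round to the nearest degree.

From f = (1 − cos θ)/2: cos θ = 1 − 2×0.92 = -0.840; arccos → 147.1°.
Waning ⇒ past full, so θ = 360° − 147.1° = 212.9°.

213°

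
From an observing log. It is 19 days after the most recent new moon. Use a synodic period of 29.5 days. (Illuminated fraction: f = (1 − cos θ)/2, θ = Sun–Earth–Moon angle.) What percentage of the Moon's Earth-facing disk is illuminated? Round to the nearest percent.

81%

The Moon has covered 19/29.5 of its cycle, so θ ≈ 360° × 19/29.5 = 231.9°.
Illuminated fraction = (1 − cos 231.9°)/2 = (1 − (-0.618))/2 ≈ 0.809, so 81%.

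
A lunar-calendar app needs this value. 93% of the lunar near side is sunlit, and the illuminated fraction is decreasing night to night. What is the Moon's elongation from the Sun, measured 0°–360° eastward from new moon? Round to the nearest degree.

211°

Invert f = (1 − cos θ)/2 to get cos θ = 1 − 2(0.93) = -0.860, hence θ₀ = arccos -0.860 = 149.3°.
A waning Moon lies in 180°–360°, so θ = 360° − 149.3° = 210.7°.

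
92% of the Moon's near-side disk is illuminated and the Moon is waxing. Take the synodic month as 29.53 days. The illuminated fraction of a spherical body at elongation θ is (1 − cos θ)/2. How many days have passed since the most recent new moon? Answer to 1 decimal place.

From f = (1 − cos θ)/2: cos θ = 1 − 2×0.92 = -0.840; arccos → 147.1°.
Before full moon the principal value applies: θ = 147.1°.
At 360°/29.53 d per day, 147.1° corresponds to 12.07 days.

12.1 days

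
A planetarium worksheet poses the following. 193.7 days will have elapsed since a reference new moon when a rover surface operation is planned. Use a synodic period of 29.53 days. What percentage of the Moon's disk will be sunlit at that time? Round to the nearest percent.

97%

Reduce mod P: 193.7 − 6×29.53 = 16.52 d into the current lunation.
The Moon has covered 16.52/29.53 of its cycle, so θ ≈ 360° × 16.52/29.53 = 201.4°.
Illuminated fraction = (1 − cos 201.4°)/2 = (1 − (-0.931))/2 ≈ 0.966, so 97%.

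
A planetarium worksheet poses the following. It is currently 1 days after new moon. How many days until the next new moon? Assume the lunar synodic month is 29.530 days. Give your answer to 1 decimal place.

The next new moon completes the synodic month: 29.530 − 1 = 28.530 days.

28.5 days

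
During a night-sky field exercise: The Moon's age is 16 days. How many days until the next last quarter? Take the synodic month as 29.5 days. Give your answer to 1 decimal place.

6.1 days

Last quarter is 0.75 of the way through the cycle: age 0.75 × 29.5 = 22.125 d.
So 6.125 days remain (22.125 − 16).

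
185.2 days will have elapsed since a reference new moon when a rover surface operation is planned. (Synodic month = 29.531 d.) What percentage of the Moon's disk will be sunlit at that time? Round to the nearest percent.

57%

185.2 d spans 6 complete synodic months (6 × 29.531 = 177.19 d) plus 8.01 d.
Phase angle: θ = 360°·(8.01 d)/(29.531 d) = 97.7°.
cos 97.7° = (-0.134), so f = (1 − (-0.134))/2 = 0.567, so 57%.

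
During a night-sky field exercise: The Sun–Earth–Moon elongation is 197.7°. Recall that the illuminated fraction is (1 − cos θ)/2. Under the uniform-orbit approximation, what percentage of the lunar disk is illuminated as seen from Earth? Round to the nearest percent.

98%

cos 197.7° = (-0.953), so f = (1 − (-0.953))/2 = 0.976, i.e. 98%.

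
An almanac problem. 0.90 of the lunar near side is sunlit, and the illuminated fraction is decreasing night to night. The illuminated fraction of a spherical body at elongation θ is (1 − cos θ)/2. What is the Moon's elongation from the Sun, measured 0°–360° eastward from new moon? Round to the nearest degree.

217°

From f = (1 − cos θ)/2: cos θ = 1 − 2×0.90 = -0.800; arccos → 143.1°.
A waning Moon lies in 180°–360°, so θ = 360° − 143.1° = 216.9°.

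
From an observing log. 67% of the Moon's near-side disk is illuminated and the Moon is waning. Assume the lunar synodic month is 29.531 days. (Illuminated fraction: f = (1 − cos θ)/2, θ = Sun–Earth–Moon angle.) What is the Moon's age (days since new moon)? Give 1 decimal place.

20.5 days

Invert f = (1 − cos θ)/2 to get cos θ = 1 − 2(0.67) = -0.340, hence θ₀ = arccos -0.340 = 109.9°.
Waning ⇒ past full, so θ = 360° − 109.9° = 250.1°.
That fraction of the synodic month is 250.1/360 × 29.531 d ≈ 20.52 d.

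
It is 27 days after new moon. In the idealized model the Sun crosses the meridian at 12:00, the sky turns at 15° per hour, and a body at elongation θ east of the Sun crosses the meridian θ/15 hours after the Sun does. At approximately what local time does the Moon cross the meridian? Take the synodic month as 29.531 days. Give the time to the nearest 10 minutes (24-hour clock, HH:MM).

Phase angle: θ = 360°·(27 d)/(29.531 d) = 329.1°.
The Moon trails the Sun by θ/15 = 329.1/15 ≈ 21.94 hours.
12:00 + 21.943 h ≈ 09:57 → 10:00 to the nearest ten minutes.

10:00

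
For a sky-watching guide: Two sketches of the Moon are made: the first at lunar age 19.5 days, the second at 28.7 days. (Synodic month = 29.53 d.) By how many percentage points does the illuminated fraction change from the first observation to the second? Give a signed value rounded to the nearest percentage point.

-76 pp

θ₁ = 360° × 19.5/29.53 = 237.7°, f₁ = (1 − cos θ₁)/2 = 0.767.
θ₂ = 360° × 28.7/29.53 = 349.9°, f₂ = (1 − cos θ₂)/2 = 0.008.
Change = f₂ − f₁ = -0.759 → -76 percentage points.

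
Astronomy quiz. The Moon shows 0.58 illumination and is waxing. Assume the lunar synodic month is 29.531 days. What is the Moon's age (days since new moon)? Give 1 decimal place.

cos θ = 1 − 2f = -0.160, giving a principal value of 99.2°.
Before full moon the principal value applies: θ = 99.2°.
Age = 29.531 × 99.2°/360° ≈ 8.14 days.

8.1 days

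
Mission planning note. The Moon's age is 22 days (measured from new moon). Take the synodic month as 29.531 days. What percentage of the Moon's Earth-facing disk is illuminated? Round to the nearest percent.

The Moon has covered 22/29.531 of its cycle, so θ ≈ 360° × 22/29.531 = 268.2°.
cos 268.2° = (-0.032), so f = (1 − (-0.032))/2 = 0.516, so 52%.

52%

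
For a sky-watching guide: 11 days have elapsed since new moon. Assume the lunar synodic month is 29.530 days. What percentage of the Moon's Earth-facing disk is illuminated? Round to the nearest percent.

85%

The Moon has covered 11/29.530 of its cycle, so θ ≈ 360° × 11/29.530 = 134.1°.
Illuminated fraction = (1 − cos 134.1°)/2 = (1 − (-0.696))/2 ≈ 0.848, so 85%.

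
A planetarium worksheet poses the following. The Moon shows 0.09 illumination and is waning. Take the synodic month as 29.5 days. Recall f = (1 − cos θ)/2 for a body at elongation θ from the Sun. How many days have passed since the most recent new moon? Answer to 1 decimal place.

26.6 days

cos θ = 1 − 2f = 0.820, giving a principal value of 34.9°.
Waning ⇒ past full, so θ = 360° − 34.9° = 325.1°.
Age = 29.5 × 325.1°/360° ≈ 26.64 days.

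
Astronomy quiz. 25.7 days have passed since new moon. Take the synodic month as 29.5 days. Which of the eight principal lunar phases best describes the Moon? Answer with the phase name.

θ ≈ 360° × 25.7/29.5 = 314°, which falls in the waning crescent sector.

waning crescent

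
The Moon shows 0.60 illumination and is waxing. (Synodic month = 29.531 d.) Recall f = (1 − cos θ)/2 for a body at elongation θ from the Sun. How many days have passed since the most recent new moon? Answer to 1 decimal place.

Invert f = (1 − cos θ)/2 to get cos θ = 1 − 2(0.60) = -0.200, hence θ₀ = arccos -0.200 = 101.5°.
The Moon is waxing (0°–180°), so θ = 101.5° directly.
At 360°/29.531 d per day, 101.5° corresponds to 8.33 days.

8.3 days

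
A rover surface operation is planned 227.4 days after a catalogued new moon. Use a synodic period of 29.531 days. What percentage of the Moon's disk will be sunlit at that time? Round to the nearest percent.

227.4/29.531 = 7.700 lunations, so 7 complete cycles and 20.68 d into the next.
Phase angle: θ = 360°·(20.68 d)/(29.531 d) = 252.1°.
cos 252.1° = (-0.307), so f = (1 − (-0.307))/2 = 0.653, so 65%.

65%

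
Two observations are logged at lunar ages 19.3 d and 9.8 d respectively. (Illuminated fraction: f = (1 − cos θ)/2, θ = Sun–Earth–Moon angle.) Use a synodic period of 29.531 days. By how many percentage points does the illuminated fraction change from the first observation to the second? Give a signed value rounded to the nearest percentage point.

-4 pp

θ₁ = 360° × 19.3/29.531 = 235.3°, f₁ = (1 − cos θ₁)/2 = 0.785.
θ₂ = 360° × 9.8/29.531 = 119.5°, f₂ = (1 − cos θ₂)/2 = 0.746.
Change = f₂ − f₁ = -0.039 → -4 percentage points.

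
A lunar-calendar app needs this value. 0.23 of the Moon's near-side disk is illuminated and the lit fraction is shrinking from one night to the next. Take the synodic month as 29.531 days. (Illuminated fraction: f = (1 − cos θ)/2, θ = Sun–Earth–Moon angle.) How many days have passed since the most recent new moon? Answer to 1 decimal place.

24.8 days

cos θ = 1 − 2f = 0.540, giving a principal value of 57.3°.
A waning Moon lies in 180°–360°, so θ = 360° − 57.3° = 302.7°.
At 360°/29.531 d per day, 302.7° corresponds to 24.83 days.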